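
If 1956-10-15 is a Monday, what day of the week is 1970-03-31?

Tuesday

Day-of-year of October 15, 1956: 289.
Day-of-year of March 31, 1970: 90.
1956 has 366 days, so 366 − 289 = 77 days remain in 1956.
Full years 1957–1969: 10 common + 3 leap = 10×365 + 3×366 = 4748 days.
Total: 77 + 4748 + 90 = 4915 days.
4915 mod 7 = 1, so 1 day after Monday is Tuesday.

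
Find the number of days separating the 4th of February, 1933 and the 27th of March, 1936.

1147

Day-of-year of February 4, 1933: 35.
Day-of-year of March 27, 1936: 87.
1933 has 365 days, so 365 − 35 = 330 days remain in 1933.
Full years: 1934: 365; 1935: 365. Sum = 730.
Total: 330 + 730 + 87 = 1147 days.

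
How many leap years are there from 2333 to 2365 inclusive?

8

Years divisible by 4 in [2333, 2365]: 2336, 2340, 2344, 2348, 2352, 2356, 2360, 2364.
No century exceptions apply. Count: 8.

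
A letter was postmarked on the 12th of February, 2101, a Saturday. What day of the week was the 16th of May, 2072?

Count forward from the earlier date (May 16, 2072) to the later (February 12, 2101):
From May 16, 2072 to May 16, 2100: 28 years, of which 6 contain a Feb 29 — 22×365 + 6×366 = 10226 days.
(2100 is not a leap year (divisible by 100 but not 400).)
May 2100: 31 − 16 = 15 days remain.
Then June (30), July (31), August (31), September (30), October (31), November (30), December (31), January (31): 30 + 31 + 31 + 30 + 31 + 30 + 31 + 31 = 245 days.
February 1–12, 2101: 12 days (2101 is not a leap year).
Residual: 272 days.
Total: 10498 days.
10498 mod 7 = 5, so 5 days before Saturday is Monday.

Monday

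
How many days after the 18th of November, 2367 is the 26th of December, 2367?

November 2367: 30 − 18 = 12 days remain.
December 1–26, 2367: 26 days.
Total: 12 + 26 = 38 days.

38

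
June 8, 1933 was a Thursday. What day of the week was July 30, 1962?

Monday

From June 8, 1933 to June 8, 1962: 29 years, of which 7 contain a Feb 29 — 22×365 + 7×366 = 10592 days.
June 1962: 30 − 8 = 22 days remain.
July 1–30, 1962: 30 days.
Residual: 52 days.
Total: 10644 days.
10644 mod 7 = 4, so 4 days after Thursday is Monday.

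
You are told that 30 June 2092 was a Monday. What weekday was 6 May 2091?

Sunday

Count forward from the earlier date (May 6, 2091) to the later (June 30, 2092):
Day-of-year of May 6, 2091: 126.
Day-of-year of June 30, 2092: 182.
2091 has 365 days, so 365 − 126 = 239 days remain in 2091.
Total: 239 + 182 = 421 days.
421 mod 7 = 1, so 1 day before Monday is Sunday.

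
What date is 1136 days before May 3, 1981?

March 24, 1978

Count 1136 days before May 3, 1981:
March 24, 1978 → March 24, 1979: 365 days.
March 24, 1979 → March 24, 1980: 366 days (1980 is a leap year).
March 24, 1980 → March 24, 1981: 365 days.
March 1981: 31 − 24 = 7 days remain.
Then April (30): 30 days.
May 1–3, 1981: 3 days.
Residual: 40 days.
Total: 1136 days.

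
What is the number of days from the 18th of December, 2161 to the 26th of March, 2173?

4116

Day-of-year of December 18, 2161: 352.
Day-of-year of March 26, 2173: 85.
2161 has 365 days, so 365 − 352 = 13 days remain in 2161.
Full years 2162–2172: 8 common + 3 leap = 8×365 + 3×366 = 4018 days.
Total: 13 + 4018 + 85 = 4116 days.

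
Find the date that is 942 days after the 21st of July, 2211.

the 17th of February, 2214

Count 942 days after July 21, 2211:
Day-of-year of July 21, 2211: 202.
Day-of-year of February 17, 2214: 48.
2211 has 365 days, so 365 − 202 = 163 days remain in 2211.
Full years: 2212: 366; 2213: 365. Sum = 731.
Total: 163 + 731 + 48 = 942 days.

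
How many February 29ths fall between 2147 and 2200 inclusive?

13

Years divisible by 4: 2148, 2152, …, 2200 — 14 in all.
Of these, 2200 is divisible by 100 but not 400, so not leap.
Leap years: 14 − 1 = 13.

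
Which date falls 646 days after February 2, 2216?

November 9, 2217

Count 646 days after February 2, 2216:
February 2, 2216 → February 2, 2217: 366 days (2216 is a leap year).
February 2217: 28 − 2 = 26 days remain (2217 is not a leap year, so February has 28 days).
Then March (31), April (30), May (31), June (30), July (31), August (31), September (30), October (31): 31 + 30 + 31 + 30 + 31 + 31 + 30 + 31 = 245 days.
November 1–9, 2217: 9 days.
Residual: 280 days.
Total: 646 days.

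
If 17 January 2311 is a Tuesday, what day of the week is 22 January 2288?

Sunday

Count forward from the earlier date (January 22, 2288) to the later (January 17, 2311):
Day-of-year of January 22, 2288: 22.
Day-of-year of January 17, 2311: 17.
2288 has 366 days, so 366 − 22 = 344 days remain in 2288.
Full years 2289–2310: 18 common + 4 leap = 18×365 + 4×366 = 8034 days.
Total: 344 + 8034 + 17 = 8395 days.
8395 mod 7 = 2, so 2 days before Tuesday is Sunday.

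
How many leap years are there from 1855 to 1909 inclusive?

Years divisible by 4: 1856, 1860, …, 1908 — 14 in all.
Of these, 1900 is divisible by 100 but not 400, so not leap.
Leap years: 14 − 1 = 13.

13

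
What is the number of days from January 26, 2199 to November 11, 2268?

25491

Day-of-year of January 26, 2199: 26.
Day-of-year of November 11, 2268: 316.
2199 has 365 days, so 365 − 26 = 339 days remain in 2199.
Full years 2200–2267: 52 common + 16 leap = 52×365 + 16×366 = 24836 days.
Total: 339 + 24836 + 316 = 25491 days.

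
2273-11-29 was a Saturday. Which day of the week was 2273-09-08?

Count forward from the earlier date (September 8, 2273) to the later (November 29, 2273):
September 2273: 30 − 8 = 22 days remain.
Then October (31): 31 days.
November 1–29, 2273: 29 days.
Total: 22 + 31 + 29 = 82 days.
82 mod 7 = 5, so 5 days before Saturday is Monday.

Monday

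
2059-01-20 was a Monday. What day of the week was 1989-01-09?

Count forward from the earlier date (January 9, 1989) to the later (January 20, 2059):
Day-of-year of January 9, 1989: 9.
Day-of-year of January 20, 2059: 20.
1989 has 365 days, so 365 − 9 = 356 days remain in 1989.
Full years 1990–2058: 52 common + 17 leap = 52×365 + 17×366 = 25202 days.
Total: 356 + 25202 + 20 = 25578 days.
25578 is a multiple of 7, so 1989-01-09 falls on the same weekday: Monday.

Monday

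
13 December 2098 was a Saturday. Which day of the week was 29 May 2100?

Saturday

December 2098: 31 − 13 = 18 days remain.
Then 16 full months totalling 485 days.
May 1–29, 2100: 29 days.
Total: 18 + 485 + 29 = 532 days.
532 is a multiple of 7, so 29 May 2100 falls on the same weekday: Saturday.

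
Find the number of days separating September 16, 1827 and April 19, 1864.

13365

From September 16, 1827 to September 16, 1863: 36 years, of which 9 contain a Feb 29 — 27×365 + 9×366 = 13149 days.
September 1863: 30 − 16 = 14 days remain.
Then October (31), November (30), December (31), January (31), February 1864 (29), March (31): 31 + 30 + 31 + 31 + 29 + 31 = 183 days.
April 1–19, 1864: 19 days.
Residual: 216 days.
Total: 13365 days.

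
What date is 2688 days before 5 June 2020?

25 January 2013

Count 2688 days before June 5, 2020:
From January 25, 2013 to January 25, 2020: 7 years, of which 1 contains a Feb 29 — 6×365 + 1×366 = 2556 days.
January 2020: 31 − 25 = 6 days remain.
Then February 2020 (29), March (31), April (30), May (31): 29 + 31 + 30 + 31 = 121 days.
June 1–5, 2020: 5 days.
Residual: 132 days.
Total: 2688 days.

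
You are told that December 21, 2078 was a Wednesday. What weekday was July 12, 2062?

Count forward from the earlier date (July 12, 2062) to the later (December 21, 2078):
Day-of-year of July 12, 2062: 193.
Day-of-year of December 21, 2078: 355.
2062 has 365 days, so 365 − 193 = 172 days remain in 2062.
Full years 2063–2077: 11 common + 4 leap = 11×365 + 4×366 = 5479 days.
Total: 172 + 5479 + 355 = 6006 days.
6006 is a multiple of 7, so July 12, 2062 falls on the same weekday: Wednesday.

Wednesday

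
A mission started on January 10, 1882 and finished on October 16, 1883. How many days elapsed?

January 10, 1882 → January 10, 1883: 365 days.
January 1883: 31 − 10 = 21 days remain.
Then February 1883 (28), March (31), April (30), May (31), June (30), July (31), August (31), September (30): 28 + 31 + 30 + 31 + 30 + 31 + 31 + 30 = 242 days.
October 1–16, 1883: 16 days.
Residual: 279 days.
Total: 644 days.

644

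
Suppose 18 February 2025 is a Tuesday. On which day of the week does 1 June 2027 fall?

Tuesday

February 2025: 28 − 18 = 10 days remain (2025 is not a leap year, so February has 28 days).
Then 27 full months totalling 822 days.
June 1, 2027: 1 day.
Total: 10 + 822 + 1 = 833 days.
833 is a multiple of 7, so 1 June 2027 falls on the same weekday: Tuesday.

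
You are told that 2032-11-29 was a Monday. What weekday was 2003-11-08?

Count forward from the earlier date (November 8, 2003) to the later (November 29, 2032):
Day-of-year of November 8, 2003: 312.
Day-of-year of November 29, 2032: 334.
2003 has 365 days, so 365 − 312 = 53 days remain in 2003.
Full years 2004–2031: 21 common + 7 leap = 21×365 + 7×366 = 10227 days.
Total: 53 + 10227 + 334 = 10614 days.
10614 mod 7 = 2, so 2 days before Monday is Saturday.

Saturday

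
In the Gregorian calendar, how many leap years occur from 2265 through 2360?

23

Years divisible by 4: 2268, 2272, …, 2360 — 24 in all.
Of these, 2300 is divisible by 100 but not 400, so not leap.
Leap years: 24 − 1 = 23.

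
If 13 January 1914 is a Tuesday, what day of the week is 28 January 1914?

Within January 1914: 28 − 13 = 15 days.
15 mod 7 = 1, so 1 day after Tuesday is Wednesday.

Wednesday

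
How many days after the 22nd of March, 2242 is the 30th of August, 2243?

526

Day-of-year of March 22, 2242: 81.
Day-of-year of August 30, 2243: 242.
2242 has 365 days, so 365 − 81 = 284 days remain in 2242.
Total: 284 + 242 = 526 days.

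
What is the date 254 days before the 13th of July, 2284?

the 2nd of November, 2283

Count 254 days before July 13, 2284:
Day-of-year of November 2, 2283: 306.
Day-of-year of July 13, 2284: 195.
2283 has 365 days, so 365 − 306 = 59 days remain in 2283.
Total: 59 + 195 = 254 days.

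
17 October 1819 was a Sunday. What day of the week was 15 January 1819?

Friday

Count forward from the earlier date (January 15, 1819) to the later (October 17, 1819):
January 1819: 31 − 15 = 16 days remain.
Then February 1819 (28), March (31), April (30), May (31), June (30), July (31), August (31), September (30): 28 + 31 + 30 + 31 + 30 + 31 + 31 + 30 = 242 days.
October 1–17, 1819: 17 days.
Total: 16 + 242 + 17 = 275 days.
275 mod 7 = 2, so 2 days before Sunday is Friday.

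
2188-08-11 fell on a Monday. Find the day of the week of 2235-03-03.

Day-of-year of August 11, 2188: 224.
Day-of-year of March 3, 2235: 62.
2188 has 366 days, so 366 − 224 = 142 days remain in 2188.
Full years 2189–2234: 36 common + 10 leap = 36×365 + 10×366 = 16800 days.
Total: 142 + 16800 + 62 = 17004 days.
17004 mod 7 = 1, so 1 day after Monday is Tuesday.

Tuesday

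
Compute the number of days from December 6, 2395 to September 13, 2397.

Day-of-year of December 6, 2395: 340.
Day-of-year of September 13, 2397: 256.
2395 has 365 days, so 365 − 340 = 25 days remain in 2395.
Full years: 2396: 366. Sum = 366.
Total: 25 + 366 + 256 = 647 days.

647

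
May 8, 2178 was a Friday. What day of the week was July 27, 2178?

Monday

May 2178: 31 − 8 = 23 days remain.
Then June (30): 30 days.
July 1–27, 2178: 27 days.
Total: 23 + 30 + 27 = 80 days.
80 mod 7 = 3, so 3 days after Friday is Monday.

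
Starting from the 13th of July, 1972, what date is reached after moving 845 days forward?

the 5th of November, 1974

Count 845 days after July 13, 1972:
July 13, 1972 → July 13, 1973: 365 days.
July 13, 1973 → July 13, 1974: 365 days.
July 1974: 31 − 13 = 18 days remain.
Then August (31), September (30), October (31): 31 + 30 + 31 = 92 days.
November 1–5, 1974: 5 days.
Residual: 115 days.
Total: 845 days.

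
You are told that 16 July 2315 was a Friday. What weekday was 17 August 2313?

Count forward from the earlier date (August 17, 2313) to the later (July 16, 2315):
August 2313: 31 − 17 = 14 days remain.
Then 22 full months totalling 668 days.
July 1–16, 2315: 16 days.
Total: 14 + 668 + 16 = 698 days.
698 mod 7 = 5, so 5 days before Friday is Sunday.

Sunday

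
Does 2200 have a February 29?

2200 is not a leap year (divisible by 100 but not 400).

No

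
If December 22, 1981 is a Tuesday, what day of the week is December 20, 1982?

Monday

Day-of-year of December 22, 1981: 356.
Day-of-year of December 20, 1982: 354.
1981 has 365 days, so 365 − 356 = 9 days remain in 1981.
Total: 9 + 354 = 363 days.
363 mod 7 = 6, so 6 days after Tuesday is Monday.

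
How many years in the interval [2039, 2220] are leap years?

Years divisible by 4: 2040, 2044, …, 2220 — 46 in all.
Of these, 2100, 2200 are divisible by 100 but not 400, so not leap.
Leap years: 46 − 2 = 44.

44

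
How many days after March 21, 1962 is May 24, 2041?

28919

Day-of-year of March 21, 1962: 80.
Day-of-year of May 24, 2041: 144.
1962 has 365 days, so 365 − 80 = 285 days remain in 1962.
Full years 1963–2040: 58 common + 20 leap = 58×365 + 20×366 = 28490 days.
Total: 285 + 28490 + 144 = 28919 days.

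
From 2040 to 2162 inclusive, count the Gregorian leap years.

30

Years divisible by 4: 2040, 2044, …, 2160 — 31 in all.
Of these, 2100 is divisible by 100 but not 400, so not leap.
Leap years: 31 − 1 = 30.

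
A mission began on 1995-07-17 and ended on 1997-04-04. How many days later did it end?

Day-of-year of July 17, 1995: 198.
Day-of-year of April 4, 1997: 94.
1995 has 365 days, so 365 − 198 = 167 days remain in 1995.
Full years: 1996: 366. Sum = 366.
Total: 167 + 366 + 94 = 627 days.

627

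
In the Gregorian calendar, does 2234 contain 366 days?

No

2234 is not a leap year.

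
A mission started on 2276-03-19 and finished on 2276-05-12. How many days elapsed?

March 2276: 31 − 19 = 12 days remain.
Then April (30): 30 days.
May 1–12, 2276: 12 days.
Total: 12 + 30 + 12 = 54 days.

54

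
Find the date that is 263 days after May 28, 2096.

February 15, 2097

Count 263 days after May 28, 2096:
Day-of-year of May 28, 2096: 149.
Day-of-year of February 15, 2097: 46.
2096 has 366 days, so 366 − 149 = 217 days remain in 2096.
Total: 217 + 46 = 263 days.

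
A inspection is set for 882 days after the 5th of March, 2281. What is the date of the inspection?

the 4th of August, 2283

Count 882 days after March 5, 2281:
March 5, 2281 → March 5, 2282: 365 days.
March 5, 2282 → March 5, 2283: 365 days.
March 2283: 31 − 5 = 26 days remain.
Then April (30), May (31), June (30), July (31): 30 + 31 + 30 + 31 = 122 days.
August 1–4, 2283: 4 days.
Residual: 152 days.
Total: 882 days.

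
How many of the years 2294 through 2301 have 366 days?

1

Years divisible by 4 in [2294, 2301]: 2296, 2300.
Of these, 2300 is divisible by 100 but not 400, so not leap.
Leap years: 2 − 1 = 1.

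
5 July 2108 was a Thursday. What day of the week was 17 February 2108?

Count forward from the earlier date (February 17, 2108) to the later (July 5, 2108):
February 2108: 29 − 17 = 12 days remain (2108 is a leap year, so February has 29 days).
Then March (31), April (30), May (31), June (30): 31 + 30 + 31 + 30 = 122 days.
July 1–5, 2108: 5 days.
Total: 12 + 122 + 5 = 139 days.
139 mod 7 = 6, so 6 days before Thursday is Friday.

Friday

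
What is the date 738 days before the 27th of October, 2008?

the 20th of October, 2006

Count 738 days before October 27, 2008:
October 20, 2006 → October 20, 2007: 365 days.
October 20, 2007 → October 20, 2008: 366 days (2008 is a leap year).
Within October 2008: 27 − 20 = 7 days.
Total: 738 days.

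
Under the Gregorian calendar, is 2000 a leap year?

2000 is a leap year (divisible by 400).

Yes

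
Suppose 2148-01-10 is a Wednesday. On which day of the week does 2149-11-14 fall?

Friday

January 10, 2148 → January 10, 2149: 366 days (2148 is a leap year).
January 2149: 31 − 10 = 21 days remain.
Then 9 full months totalling 273 days.
November 1–14, 2149: 14 days.
Residual: 308 days.
Total: 674 days.
674 mod 7 = 2, so 2 days after Wednesday is Friday.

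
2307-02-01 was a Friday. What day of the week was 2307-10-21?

Monday

February 2307: 28 − 1 = 27 days remain (2307 is not a leap year, so February has 28 days).
Then March (31), April (30), May (31), June (30), July (31), August (31), September (30): 31 + 30 + 31 + 30 + 31 + 31 + 30 = 214 days.
October 1–21, 2307: 21 days.
Total: 27 + 214 + 21 = 262 days.
262 mod 7 = 3, so 3 days after Friday is Monday.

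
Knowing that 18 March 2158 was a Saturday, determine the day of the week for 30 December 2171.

Monday

Day-of-year of March 18, 2158: 77.
Day-of-year of December 30, 2171: 364.
2158 has 365 days, so 365 − 77 = 288 days remain in 2158.
Full years 2159–2170: 9 common + 3 leap = 9×365 + 3×366 = 4383 days.
Total: 288 + 4383 + 364 = 5035 days.
5035 mod 7 = 2, so 2 days after Saturday is Monday.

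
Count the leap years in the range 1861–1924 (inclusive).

Years divisible by 4: 1864, 1868, …, 1924 — 16 in all.
Of these, 1900 is divisible by 100 but not 400, so not leap.
Leap years: 16 − 1 = 15.

15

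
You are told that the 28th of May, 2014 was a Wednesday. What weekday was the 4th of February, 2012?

Count forward from the earlier date (February 4, 2012) to the later (May 28, 2014):
February 4, 2012 → February 4, 2013: 366 days (2012 is a leap year).
February 4, 2013 → February 4, 2014: 365 days.
February 2014: 28 − 4 = 24 days remain (2014 is not a leap year, so February has 28 days).
Then March (31), April (30): 31 + 30 = 61 days.
May 1–28, 2014: 28 days.
Residual: 113 days.
Total: 844 days.
844 mod 7 = 4, so 4 days before Wednesday is Saturday.

Saturday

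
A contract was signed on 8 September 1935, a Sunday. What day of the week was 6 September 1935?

Count forward from the earlier date (September 6, 1935) to the later (September 8, 1935):
Within September 1935: 8 − 6 = 2 days.
2 mod 7 = 2, so 2 days before Sunday is Friday.

Friday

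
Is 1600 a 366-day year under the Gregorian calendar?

Yes

1600 is a leap year (divisible by 400).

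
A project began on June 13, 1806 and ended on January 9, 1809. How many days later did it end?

941

June 13, 1806 → June 13, 1807: 365 days.
June 13, 1807 → June 13, 1808: 366 days (1808 is a leap year).
June 1808: 30 − 13 = 17 days remain.
Then July (31), August (31), September (30), October (31), November (30), December (31): 31 + 31 + 30 + 31 + 30 + 31 = 184 days.
January 1–9, 1809: 9 days.
Residual: 210 days.
Total: 941 days.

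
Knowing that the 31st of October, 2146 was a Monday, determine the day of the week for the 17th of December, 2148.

October 31, 2146 → October 31, 2147: 365 days.
October 31, 2147 → October 31, 2148: 366 days (2148 is a leap year).
October 2148: 31 − 31 = 0 days remain.
Then November (30): 30 days.
December 1–17, 2148: 17 days.
Residual: 47 days.
Total: 778 days.
778 mod 7 = 1, so 1 day after Monday is Tuesday.

Tuesday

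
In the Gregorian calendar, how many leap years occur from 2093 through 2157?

15

Years divisible by 4: 2096, 2100, …, 2156 — 16 in all.
Of these, 2100 is divisible by 100 but not 400, so not leap.
Leap years: 16 − 1 = 15.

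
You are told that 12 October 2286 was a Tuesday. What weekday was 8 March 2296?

Day-of-year of October 12, 2286: 285.
Day-of-year of March 8, 2296: 68.
2286 has 365 days, so 365 − 285 = 80 days remain in 2286.
Full years 2287–2295: 7 common + 2 leap = 7×365 + 2×366 = 3287 days.
Total: 80 + 3287 + 68 = 3435 days.
3435 mod 7 = 5, so 5 days after Tuesday is Sunday.

Sunday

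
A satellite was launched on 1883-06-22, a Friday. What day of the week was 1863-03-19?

Count forward from the earlier date (March 19, 1863) to the later (June 22, 1883):
From March 19, 1863 to March 19, 1883: 20 years, of which 5 contain a Feb 29 — 15×365 + 5×366 = 7305 days.
March 1883: 31 − 19 = 12 days remain.
Then April (30), May (31): 30 + 31 = 61 days.
June 1–22, 1883: 22 days.
Residual: 95 days.
Total: 7400 days.
7400 mod 7 = 1, so 1 day before Friday is Thursday.

Thursday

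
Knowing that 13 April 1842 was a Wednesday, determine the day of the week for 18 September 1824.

Saturday

Count forward from the earlier date (September 18, 1824) to the later (April 13, 1842):
Day-of-year of September 18, 1824: 262.
Day-of-year of April 13, 1842: 103.
1824 has 366 days, so 366 − 262 = 104 days remain in 1824.
Full years 1825–1841: 13 common + 4 leap = 13×365 + 4×366 = 6209 days.
Total: 104 + 6209 + 103 = 6416 days.
6416 mod 7 = 4, so 4 days before Wednesday is Saturday.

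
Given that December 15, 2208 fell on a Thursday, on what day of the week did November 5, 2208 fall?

Saturday

Count forward from the earlier date (November 5, 2208) to the later (December 15, 2208):
November 2208: 30 − 5 = 25 days remain.
December 1–15, 2208: 15 days.
Total: 25 + 15 = 40 days.
40 mod 7 = 5, so 5 days before Thursday is Saturday.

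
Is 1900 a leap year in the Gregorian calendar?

No

1900 is not a leap year (divisible by 100 but not 400).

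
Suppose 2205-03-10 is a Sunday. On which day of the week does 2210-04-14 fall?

Day-of-year of March 10, 2205: 69.
Day-of-year of April 14, 2210: 104.
2205 has 365 days, so 365 − 69 = 296 days remain in 2205.
Full years: 2206: 365; 2207: 365; 2208: 366; 2209: 365. Sum = 1461.
Total: 296 + 1461 + 104 = 1861 days.
1861 mod 7 = 6, so 6 days after Sunday is Saturday.

Saturday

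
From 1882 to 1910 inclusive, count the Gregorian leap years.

6

Years divisible by 4 in [1882, 1910]: 1884, 1888, 1892, 1896, 1900, 1904, 1908.
Of these, 1900 is divisible by 100 but not 400, so not leap.
Leap years: 7 − 1 = 6.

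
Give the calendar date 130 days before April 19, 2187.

December 10, 2186

Count 130 days before April 19, 2187:
December 2186: 31 − 10 = 21 days remain.
Then January (31), February 2187 (28), March (31): 31 + 28 + 31 = 90 days.
April 1–19, 2187: 19 days.
Residual: 130 days.
Total: 130 days.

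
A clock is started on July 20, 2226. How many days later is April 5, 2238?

From July 20, 2226 to July 20, 2237: 11 years, of which 3 contain a Feb 29 — 8×365 + 3×366 = 4018 days.
July 2237: 31 − 20 = 11 days remain.
Then August (31), September (30), October (31), November (30), December (31), January (31), February 2238 (28), March (31): 31 + 30 + 31 + 30 + 31 + 31 + 28 + 31 = 243 days.
April 1–5, 2238: 5 days.
Residual: 259 days.
Total: 4277 days.

4277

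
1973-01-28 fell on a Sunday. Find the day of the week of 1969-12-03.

Wednesday

Count forward from the earlier date (December 3, 1969) to the later (January 28, 1973):
December 3, 1969 → December 3, 1970: 365 days.
December 3, 1970 → December 3, 1971: 365 days.
December 3, 1971 → December 3, 1972: 366 days (1972 is a leap year).
December 1972: 31 − 3 = 28 days remain.
January 1–28, 1973: 28 days.
Residual: 56 days.
Total: 1152 days.
1152 mod 7 = 4, so 4 days before Sunday is Wednesday.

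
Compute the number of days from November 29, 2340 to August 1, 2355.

From November 29, 2340 to November 29, 2354: 14 years, of which 3 contain a Feb 29 — 11×365 + 3×366 = 5113 days.
November 2354: 30 − 29 = 1 day remains.
Then December (31), January (31), February 2355 (28), March (31), April (30), May (31), June (30), July (31): 31 + 31 + 28 + 31 + 30 + 31 + 30 + 31 = 243 days.
August 1, 2355: 1 day.
Residual: 245 days.
Total: 5358 days.

5358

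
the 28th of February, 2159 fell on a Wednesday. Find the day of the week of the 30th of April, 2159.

February 2159: 28 − 28 = 0 days remain (2159 is not a leap year, so February has 28 days).
Then March (31): 31 days.
April 1–30, 2159: 30 days.
Total: 0 + 31 + 30 = 61 days.
61 mod 7 = 5, so 5 days after Wednesday is Monday.

Monday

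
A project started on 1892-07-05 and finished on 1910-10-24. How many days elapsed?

6684

From July 5, 1892 to July 5, 1910: 18 years, of which 3 contain a Feb 29 — 15×365 + 3×366 = 6573 days.
(1900 is not a leap year (divisible by 100 but not 400).)
July 1910: 31 − 5 = 26 days remain.
Then August (31), September (30): 31 + 30 = 61 days.
October 1–24, 1910: 24 days.
Residual: 111 days.
Total: 6684 days.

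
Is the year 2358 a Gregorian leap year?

No

2358 is not a leap year.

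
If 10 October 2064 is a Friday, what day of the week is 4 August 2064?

Count forward from the earlier date (August 4, 2064) to the later (October 10, 2064):
August 2064: 31 − 4 = 27 days remain.
Then September (30): 30 days.
October 1–10, 2064: 10 days.
Total: 27 + 30 + 10 = 67 days.
67 mod 7 = 4, so 4 days before Friday is Monday.

Monday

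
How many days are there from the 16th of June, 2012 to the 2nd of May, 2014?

685

Day-of-year of June 16, 2012: 168.
Day-of-year of May 2, 2014: 122.
2012 has 366 days, so 366 − 168 = 198 days remain in 2012.
Full years: 2013: 365. Sum = 365.
Total: 198 + 365 + 122 = 685 days.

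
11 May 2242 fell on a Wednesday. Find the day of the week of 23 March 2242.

Wednesday

Count forward from the earlier date (March 23, 2242) to the later (May 11, 2242):
March 2242: 31 − 23 = 8 days remain.
Then April (30): 30 days.
May 1–11, 2242: 11 days.
Total: 8 + 30 + 11 = 49 days.
49 is a multiple of 7, so 23 March 2242 falls on the same weekday: Wednesday.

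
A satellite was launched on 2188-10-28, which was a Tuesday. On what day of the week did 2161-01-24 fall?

Count forward from the earlier date (January 24, 2161) to the later (October 28, 2188):
Day-of-year of January 24, 2161: 24.
Day-of-year of October 28, 2188: 302.
2161 has 365 days, so 365 − 24 = 341 days remain in 2161.
Full years 2162–2187: 20 common + 6 leap = 20×365 + 6×366 = 9496 days.
Total: 341 + 9496 + 302 = 10139 days.
10139 mod 7 = 3, so 3 days before Tuesday is Saturday.

Saturday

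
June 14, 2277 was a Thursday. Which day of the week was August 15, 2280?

Sunday

June 14, 2277 → June 14, 2278: 365 days.
June 14, 2278 → June 14, 2279: 365 days.
June 14, 2279 → June 14, 2280: 366 days (2280 is a leap year).
June 2280: 30 − 14 = 16 days remain.
Then July (31): 31 days.
August 1–15, 2280: 15 days.
Residual: 62 days.
Total: 1158 days.
1158 mod 7 = 3, so 3 days after Thursday is Sunday.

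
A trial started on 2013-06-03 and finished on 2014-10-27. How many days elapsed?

June 3, 2013 → June 3, 2014: 365 days.
June 2014: 30 − 3 = 27 days remain.
Then July (31), August (31), September (30): 31 + 31 + 30 = 92 days.
October 1–27, 2014: 27 days.
Residual: 146 days.
Total: 511 days.

511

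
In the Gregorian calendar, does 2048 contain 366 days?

Yes

2048 is a leap year.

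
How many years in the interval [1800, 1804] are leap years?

1

Years divisible by 4 in [1800, 1804]: 1800, 1804.
Of these, 1800 is divisible by 100 but not 400, so not leap.
Leap years: 2 − 1 = 1.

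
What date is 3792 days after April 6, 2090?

August 24, 2100

Count 3792 days after April 6, 2090:
Day-of-year of April 6, 2090: 96.
Day-of-year of August 24, 2100: 236.
2090 has 365 days, so 365 − 96 = 269 days remain in 2090.
Full years 2091–2099: 7 common + 2 leap = 7×365 + 2×366 = 3287 days.
Total: 269 + 3287 + 236 = 3792 days.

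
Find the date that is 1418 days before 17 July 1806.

29 August 1802

Count 1418 days before July 17, 1806:
Day-of-year of August 29, 1802: 241.
Day-of-year of July 17, 1806: 198.
1802 has 365 days, so 365 − 241 = 124 days remain in 1802.
Full years: 1803: 365; 1804: 366; 1805: 365. Sum = 1096.
Total: 124 + 1096 + 198 = 1418 days.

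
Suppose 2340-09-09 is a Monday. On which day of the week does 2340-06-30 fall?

Count forward from the earlier date (June 30, 2340) to the later (September 9, 2340):
June 2340: 30 − 30 = 0 days remain.
Then July (31), August (31): 31 + 31 = 62 days.
September 1–9, 2340: 9 days.
Total: 0 + 62 + 9 = 71 days.
71 mod 7 = 1, so 1 day before Monday is Sunday.

Sunday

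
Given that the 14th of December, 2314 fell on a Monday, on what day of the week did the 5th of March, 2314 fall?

Thursday

Count forward from the earlier date (March 5, 2314) to the later (December 14, 2314):
March 2314: 31 − 5 = 26 days remain.
Then April (30), May (31), June (30), July (31), August (31), September (30), October (31), November (30): 30 + 31 + 30 + 31 + 31 + 30 + 31 + 30 = 244 days.
December 1–14, 2314: 14 days.
Total: 26 + 244 + 14 = 284 days.
284 mod 7 = 4, so 4 days before Monday is Thursday.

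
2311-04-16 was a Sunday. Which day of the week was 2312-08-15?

Thursday

April 2311: 30 − 16 = 14 days remain.
Then 15 full months totalling 458 days.
August 1–15, 2312: 15 days.
Total: 14 + 458 + 15 = 487 days.
487 mod 7 = 4, so 4 days after Sunday is Thursday.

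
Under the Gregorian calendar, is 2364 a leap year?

2364 is a leap year.

Yes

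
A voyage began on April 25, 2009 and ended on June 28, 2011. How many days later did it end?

Day-of-year of April 25, 2009: 115.
Day-of-year of June 28, 2011: 179.
2009 has 365 days, so 365 − 115 = 250 days remain in 2009.
Full years: 2010: 365. Sum = 365.
Total: 250 + 365 + 179 = 794 days.

794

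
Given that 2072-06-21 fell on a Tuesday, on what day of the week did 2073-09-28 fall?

Thursday

June 21, 2072 → June 21, 2073: 365 days.
June 2073: 30 − 21 = 9 days remain.
Then July (31), August (31): 31 + 31 = 62 days.
September 1–28, 2073: 28 days.
Residual: 99 days.
Total: 464 days.
464 mod 7 = 2, so 2 days after Tuesday is Thursday.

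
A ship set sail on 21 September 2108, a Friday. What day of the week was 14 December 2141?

Thursday

From September 21, 2108 to September 21, 2141: 33 years, of which 8 contain a Feb 29 — 25×365 + 8×366 = 12053 days.
September 2141: 30 − 21 = 9 days remain.
Then October (31), November (30): 31 + 30 = 61 days.
December 1–14, 2141: 14 days.
Residual: 84 days.
Total: 12137 days.
12137 mod 7 = 6, so 6 days after Friday is Thursday.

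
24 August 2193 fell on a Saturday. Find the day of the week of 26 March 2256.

Day-of-year of August 24, 2193: 236.
Day-of-year of March 26, 2256: 86.
2193 has 365 days, so 365 − 236 = 129 days remain in 2193.
Full years 2194–2255: 48 common + 14 leap = 48×365 + 14×366 = 22644 days.
Total: 129 + 22644 + 86 = 22859 days.
22859 mod 7 = 4, so 4 days after Saturday is Wednesday.

Wednesday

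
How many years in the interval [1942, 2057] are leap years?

29

Years divisible by 4: 1944, 1948, …, 2056 — 29 in all.
2000 is divisible by 400, so still leap.
No century exceptions apply. Count: 29.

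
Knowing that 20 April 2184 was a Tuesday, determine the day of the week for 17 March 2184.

Wednesday

Count forward from the earlier date (March 17, 2184) to the later (April 20, 2184):
March 2184: 31 − 17 = 14 days remain.
April 1–20, 2184: 20 days.
Total: 14 + 20 = 34 days.
34 mod 7 = 6, so 6 days before Tuesday is Wednesday.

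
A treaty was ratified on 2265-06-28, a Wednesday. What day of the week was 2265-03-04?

Saturday

Count forward from the earlier date (March 4, 2265) to the later (June 28, 2265):
March 2265: 31 − 4 = 27 days remain.
Then April (30), May (31): 30 + 31 = 61 days.
June 1–28, 2265: 28 days.
Total: 27 + 61 + 28 = 116 days.
116 mod 7 = 4, so 4 days before Wednesday is Saturday.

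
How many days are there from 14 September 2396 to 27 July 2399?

September 14, 2396 → September 14, 2397: 365 days.
September 14, 2397 → September 14, 2398: 365 days.
September 2398: 30 − 14 = 16 days remain.
Then 9 full months totalling 273 days.
July 1–27, 2399: 27 days.
Residual: 316 days.
Total: 1046 days.

1046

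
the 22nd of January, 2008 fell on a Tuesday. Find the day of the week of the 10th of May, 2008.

January 2008: 31 − 22 = 9 days remain.
Then February 2008 (29), March (31), April (30): 29 + 31 + 30 = 90 days.
May 1–10, 2008: 10 days.
Total: 9 + 90 + 10 = 109 days.
109 mod 7 = 4, so 4 days after Tuesday is Saturday.

Saturday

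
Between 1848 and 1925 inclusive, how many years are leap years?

19

Years divisible by 4: 1848, 1852, …, 1924 — 20 in all.
Of these, 1900 is divisible by 100 but not 400, so not leap.
Leap years: 20 − 1 = 19.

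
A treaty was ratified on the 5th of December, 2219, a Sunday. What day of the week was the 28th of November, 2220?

Tuesday

December 2219: 31 − 5 = 26 days remain.
Then 10 full months totalling 305 days.
November 1–28, 2220: 28 days.
Residual: 359 days.
Total: 359 days.
359 mod 7 = 2, so 2 days after Sunday is Tuesday.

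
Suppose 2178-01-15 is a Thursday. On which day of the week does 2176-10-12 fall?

Saturday

Count forward from the earlier date (October 12, 2176) to the later (January 15, 2178):
October 12, 2176 → October 12, 2177: 365 days.
October 2177: 31 − 12 = 19 days remain.
Then November (30), December (31): 30 + 31 = 61 days.
January 1–15, 2178: 15 days.
Residual: 95 days.
Total: 460 days.
460 mod 7 = 5, so 5 days before Thursday is Saturday.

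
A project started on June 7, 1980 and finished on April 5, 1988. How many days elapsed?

From June 7, 1980 to June 7, 1987: 7 years, of which 1 contains a Feb 29 — 6×365 + 1×366 = 2556 days.
June 1987: 30 − 7 = 23 days remain.
Then 9 full months totalling 275 days.
April 1–5, 1988: 5 days.
Residual: 303 days.
Total: 2859 days.

2859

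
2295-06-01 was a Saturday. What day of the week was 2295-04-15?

Count forward from the earlier date (April 15, 2295) to the later (June 1, 2295):
April 2295: 30 − 15 = 15 days remain.
Then May (31): 31 days.
June 1, 2295: 1 day.
Total: 15 + 31 + 1 = 47 days.
47 mod 7 = 5, so 5 days before Saturday is Monday.

Monday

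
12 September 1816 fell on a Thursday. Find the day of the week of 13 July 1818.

September 12, 1816 → September 12, 1817: 365 days.
September 1817: 30 − 12 = 18 days remain.
Then 9 full months totalling 273 days.
July 1–13, 1818: 13 days.
Residual: 304 days.
Total: 669 days.
669 mod 7 = 4, so 4 days after Thursday is Monday.

Monday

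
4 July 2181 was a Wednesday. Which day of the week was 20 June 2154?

Count forward from the earlier date (June 20, 2154) to the later (July 4, 2181):
Day-of-year of June 20, 2154: 171.
Day-of-year of July 4, 2181: 185.
2154 has 365 days, so 365 − 171 = 194 days remain in 2154.
Full years 2155–2180: 19 common + 7 leap = 19×365 + 7×366 = 9497 days.
Total: 194 + 9497 + 185 = 9876 days.
9876 mod 7 = 6, so 6 days before Wednesday is Thursday.

Thursday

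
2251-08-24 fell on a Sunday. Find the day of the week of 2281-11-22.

Tuesday

Day-of-year of August 24, 2251: 236.
Day-of-year of November 22, 2281: 326.
2251 has 365 days, so 365 − 236 = 129 days remain in 2251.
Full years 2252–2280: 21 common + 8 leap = 21×365 + 8×366 = 10593 days.
Total: 129 + 10593 + 326 = 11048 days.
11048 mod 7 = 2, so 2 days after Sunday is Tuesday.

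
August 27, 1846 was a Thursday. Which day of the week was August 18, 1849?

Day-of-year of August 27, 1846: 239.
Day-of-year of August 18, 1849: 230.
1846 has 365 days, so 365 − 239 = 126 days remain in 1846.
Full years: 1847: 365; 1848: 366. Sum = 731.
Total: 126 + 731 + 230 = 1087 days.
1087 mod 7 = 2, so 2 days after Thursday is Saturday.

Saturday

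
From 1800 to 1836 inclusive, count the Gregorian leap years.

Years divisible by 4 in [1800, 1836]: 1800, 1804, 1808, 1812, 1816, 1820, 1824, 1828, 1832, 1836.
Of these, 1800 is divisible by 100 but not 400, so not leap.
Leap years: 10 − 1 = 9.

9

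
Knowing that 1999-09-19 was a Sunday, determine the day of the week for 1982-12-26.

Count forward from the earlier date (December 26, 1982) to the later (September 19, 1999):
From December 26, 1982 to December 26, 1998: 16 years, of which 4 contain a Feb 29 — 12×365 + 4×366 = 5844 days.
December 1998: 31 − 26 = 5 days remain.
Then January (31), February 1999 (28), March (31), April (30), May (31), June (30), July (31), August (31): 31 + 28 + 31 + 30 + 31 + 30 + 31 + 31 = 243 days.
September 1–19, 1999: 19 days.
Residual: 267 days.
Total: 6111 days.
6111 is a multiple of 7, so 1982-12-26 falls on the same weekday: Sunday.

Sunday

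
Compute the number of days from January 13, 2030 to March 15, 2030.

January 2030: 31 − 13 = 18 days remain.
Then February 2030 (28): 28 days.
March 1–15, 2030: 15 days.
Total: 18 + 28 + 15 = 61 days.

61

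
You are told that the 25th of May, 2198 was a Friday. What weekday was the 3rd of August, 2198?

May 2198: 31 − 25 = 6 days remain.
Then June (30), July (31): 30 + 31 = 61 days.
August 1–3, 2198: 3 days.
Total: 6 + 61 + 3 = 70 days.
70 is a multiple of 7, so the 3rd of August, 2198 falls on the same weekday: Friday.

Friday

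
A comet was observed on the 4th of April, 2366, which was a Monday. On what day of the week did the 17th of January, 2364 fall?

Friday

Count forward from the earlier date (January 17, 2364) to the later (April 4, 2366):
Day-of-year of January 17, 2364: 17.
Day-of-year of April 4, 2366: 94.
2364 has 366 days, so 366 − 17 = 349 days remain in 2364.
Full years: 2365: 365. Sum = 365.
Total: 349 + 365 + 94 = 808 days.
808 mod 7 = 3, so 3 days before Monday is Friday.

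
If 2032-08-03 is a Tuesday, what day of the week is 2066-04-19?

Monday

From August 3, 2032 to August 3, 2065: 33 years, of which 8 contain a Feb 29 — 25×365 + 8×366 = 12053 days.
August 2065: 31 − 3 = 28 days remain.
Then September (30), October (31), November (30), December (31), January (31), February 2066 (28), March (31): 30 + 31 + 30 + 31 + 31 + 28 + 31 = 212 days.
April 1–19, 2066: 19 days.
Residual: 259 days.
Total: 12312 days.
12312 mod 7 = 6, so 6 days after Tuesday is Monday.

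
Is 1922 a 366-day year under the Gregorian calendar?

No

1922 is not a leap year.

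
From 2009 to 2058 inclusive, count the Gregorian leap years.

Years divisible by 4 in [2009, 2058]: 2012, 2016, 2020, 2024, 2028, 2032, 2036, 2040, 2044, 2048, 2052, 2056.
No century exceptions apply. Count: 12.

12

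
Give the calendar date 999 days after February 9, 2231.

November 4, 2233

Count 999 days after February 9, 2231:
Day-of-year of February 9, 2231: 40.
Day-of-year of November 4, 2233: 308.
2231 has 365 days, so 365 − 40 = 325 days remain in 2231.
Full years: 2232: 366. Sum = 366.
Total: 325 + 366 + 308 = 999 days.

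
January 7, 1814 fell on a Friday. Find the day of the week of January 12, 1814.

Wednesday

Within January 1814: 12 − 7 = 5 days.
5 mod 7 = 5, so 5 days after Friday is Wednesday.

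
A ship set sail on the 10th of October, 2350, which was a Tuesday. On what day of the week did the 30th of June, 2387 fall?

Day-of-year of October 10, 2350: 283.
Day-of-year of June 30, 2387: 181.
2350 has 365 days, so 365 − 283 = 82 days remain in 2350.
Full years 2351–2386: 27 common + 9 leap = 27×365 + 9×366 = 13149 days.
Total: 82 + 13149 + 181 = 13412 days.
13412 is a multiple of 7, so the 30th of June, 2387 falls on the same weekday: Tuesday.

Tuesday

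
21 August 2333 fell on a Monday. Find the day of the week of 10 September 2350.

Sunday

From August 21, 2333 to August 21, 2350: 17 years, of which 4 contain a Feb 29 — 13×365 + 4×366 = 6209 days.
August 2350: 31 − 21 = 10 days remain.
September 1–10, 2350: 10 days.
Residual: 20 days.
Total: 6229 days.
6229 mod 7 = 6, so 6 days after Monday is Sunday.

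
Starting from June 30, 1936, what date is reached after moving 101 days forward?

October 9, 1936

Count 101 days after June 30, 1936:
June 1936: 30 − 30 = 0 days remain.
Then July (31), August (31), September (30): 31 + 31 + 30 = 92 days.
October 1–9, 1936: 9 days.
Total: 0 + 92 + 9 = 101 days.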